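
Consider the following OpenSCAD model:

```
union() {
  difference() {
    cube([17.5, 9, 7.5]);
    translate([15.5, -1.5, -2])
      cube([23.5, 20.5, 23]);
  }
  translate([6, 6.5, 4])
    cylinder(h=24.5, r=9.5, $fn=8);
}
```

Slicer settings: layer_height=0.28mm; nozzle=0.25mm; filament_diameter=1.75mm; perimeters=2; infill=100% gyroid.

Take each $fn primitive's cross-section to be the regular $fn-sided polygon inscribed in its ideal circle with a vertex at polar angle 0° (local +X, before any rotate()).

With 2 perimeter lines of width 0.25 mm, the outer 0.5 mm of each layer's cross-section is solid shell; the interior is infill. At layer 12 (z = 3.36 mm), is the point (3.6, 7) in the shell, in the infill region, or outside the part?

At z = 3.36 mm: the cube is present — its section is the full 17.5×9 rectangle; the 23.5×20.5 cube at (15.5, -1.5) contributes its full rectangle; After the difference (first − rest): starting from the 17.5×9 cube, the 23.5×20.5 cube at (15.5, -1.5) partially overlaps it — only the 18.00 mm² overlap (of its 481.75 mm²) is removed, clipping the outline — 1 connected region; the cylinder at (6, 6.5) is not intersected at this z (z outside [4, 28.5]); Merging all regions: only the result so far is present, so the union is just that shape — 1 connected region. Overall, the cross-section is a single solid region. The nearest boundary edge runs (0.00, 9.00)→(15.50, 9.00); distance from the point to it = 2.00 mm. The point is inside the cross-section and 2.00 mm from the nearest boundary — more than the 0.5 mm shell width (2 × 0.25), so it's in the infill interior.

infill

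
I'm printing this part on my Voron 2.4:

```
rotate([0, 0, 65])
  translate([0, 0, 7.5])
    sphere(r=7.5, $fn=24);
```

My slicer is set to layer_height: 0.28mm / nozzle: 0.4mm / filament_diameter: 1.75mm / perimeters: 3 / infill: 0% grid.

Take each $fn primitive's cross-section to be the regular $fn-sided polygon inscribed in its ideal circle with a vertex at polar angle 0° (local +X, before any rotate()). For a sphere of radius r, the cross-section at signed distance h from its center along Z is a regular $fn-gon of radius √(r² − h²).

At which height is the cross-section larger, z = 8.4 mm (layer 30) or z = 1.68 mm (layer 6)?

Layer 30 (z = 8.4): the sphere: section is a regular 24-gon, circumradius = √(r²−h²) = √(7.5²−0.9²) = 7.446 (area = (24/2)·7.446²·sin(360°/24) = 172.19 mm²); (rotated 65° about Z; rotation is an isometry so areas/perimeters/island counts are preserved). So its area = 172.19 mm². Layer 6 (z = 1.68): the r=7.5 sphere contributes a regular 24-gon of circumradius √(7.5²−5.82²) = 4.730 (area = (24/2)·4.730²·sin(360°/24) = 69.50 mm²); (whole slice rotated 65° about Z — lengths, areas and connectivity unchanged). So its area = 69.50 mm². Layer 30 is larger (172.19 vs 69.50 mm²).

layer 30 (z = 8.4 mm)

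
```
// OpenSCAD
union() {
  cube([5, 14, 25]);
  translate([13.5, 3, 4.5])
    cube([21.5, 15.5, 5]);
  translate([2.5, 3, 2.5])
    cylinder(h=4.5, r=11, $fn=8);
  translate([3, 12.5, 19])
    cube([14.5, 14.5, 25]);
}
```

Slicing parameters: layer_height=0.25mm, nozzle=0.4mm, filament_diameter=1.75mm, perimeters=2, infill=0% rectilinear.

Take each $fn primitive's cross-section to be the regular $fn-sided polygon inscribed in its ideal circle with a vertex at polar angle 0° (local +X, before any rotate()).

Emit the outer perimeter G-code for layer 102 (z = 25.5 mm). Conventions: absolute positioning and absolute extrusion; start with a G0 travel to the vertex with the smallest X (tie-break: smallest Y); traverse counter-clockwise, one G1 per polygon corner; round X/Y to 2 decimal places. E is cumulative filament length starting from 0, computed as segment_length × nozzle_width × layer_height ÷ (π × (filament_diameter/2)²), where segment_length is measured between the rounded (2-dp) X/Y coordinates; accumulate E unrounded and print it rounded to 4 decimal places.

At z = 25.5 mm: the cube does not reach this height (z outside [0, 25]); the cube at (13.5, 3) is absent (z outside [4.5, 9.5]); the cylinder at (2.5, 3) is absent (z outside [2.5, 7]); the 14.5×14.5 cube at (3, 12.5) contributes its full rectangle; Merging all regions: only the 14.5×14.5 cube at (3, 12.5) is present, so the union is just that shape — 1 connected region. The outline is a single polygon with 4 vertices. Extrusion per mm of travel: 0.4 × 0.25 / (π × 0.875²) = 0.041575. Accumulating E over each segment gives final E = 2.4114.

G0 X3.00 Y12.50 Z25.50
G1 X17.50 Y12.50 E0.6028
G1 X17.50 Y27.00 E1.2057
G1 X3.00 Y27.00 E1.8085
G1 X3.00 Y12.50 E2.4114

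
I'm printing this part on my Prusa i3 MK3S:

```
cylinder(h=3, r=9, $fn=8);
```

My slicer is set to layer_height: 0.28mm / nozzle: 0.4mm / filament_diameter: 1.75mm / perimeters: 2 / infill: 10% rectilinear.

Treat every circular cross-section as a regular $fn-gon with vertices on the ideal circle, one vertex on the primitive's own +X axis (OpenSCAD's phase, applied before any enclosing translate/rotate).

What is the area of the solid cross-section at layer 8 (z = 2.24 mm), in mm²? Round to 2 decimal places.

At z = 2.24 mm: the r=9 cylinder contributes a regular 8-gon of circumradius 9 (area = (8/2)·9.000²·sin(360°/8) = 229.10 mm²). Overall, the cross-section is a single solid region. Net area = 229.10 mm².

229.10 mm²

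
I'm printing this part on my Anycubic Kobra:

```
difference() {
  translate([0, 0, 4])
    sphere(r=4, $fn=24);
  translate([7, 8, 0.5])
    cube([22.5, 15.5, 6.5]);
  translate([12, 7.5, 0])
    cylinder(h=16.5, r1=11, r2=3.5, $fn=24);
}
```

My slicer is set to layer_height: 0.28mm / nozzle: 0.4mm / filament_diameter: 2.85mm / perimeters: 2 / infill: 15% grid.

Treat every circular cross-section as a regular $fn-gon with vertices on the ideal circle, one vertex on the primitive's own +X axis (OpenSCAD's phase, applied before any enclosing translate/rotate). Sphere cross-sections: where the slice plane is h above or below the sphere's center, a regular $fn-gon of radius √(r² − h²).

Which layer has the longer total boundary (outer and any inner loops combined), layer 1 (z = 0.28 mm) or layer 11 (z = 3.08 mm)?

Layer 1 (z = 0.28): the r=4 sphere contributes a regular 24-gon of circumradius √(4²−3.72²) = 1.470 (perimeter = 2·24·1.470·sin(180°/24) = 9.21 mm); the cube at (7, 8) does not reach this height (z outside [0.5, 7]); the cone at (12, 7.5) (r1=11→r2=3.5) has section circumradius 10.873 here — a regular 24-gon (perimeter = 2·24·10.873·sin(180°/24) = 68.12 mm); Taking the first minus the rest: starting from the r=4 sphere, the cone at (12, 7.5) misses the remaining region (no effect) — boundary = 9.21 mm. So its perimeter = 9.21 mm. Layer 11 (z = 3.08): the r=4 sphere slices to a regular 24-gon of circumradius 3.893 (√(r²−h²) with h=0.92 from center) (perimeter = 2·24·3.893·sin(180°/24) = 24.39 mm); the 22.5×15.5 cube at (7, 8) contributes its full rectangle (perimeter 76.00 mm); the cone at (12, 7.5) (r1=11→r2=3.5) has section circumradius 9.600 here — a regular 24-gon (perimeter = 2·24·9.600·sin(180°/24) = 60.15 mm); Subtracting the remaining from the first: starting from the r=4 sphere, the 22.5×15.5 cube at (7, 8) misses the remaining region (no effect); the cone at (12, 7.5) misses the remaining region (no effect) — boundary = 24.39 mm. So its perimeter = 24.39 mm. Layer 11 is larger (24.39 vs 9.21 mm).

layer 11 (z = 3.08 mm)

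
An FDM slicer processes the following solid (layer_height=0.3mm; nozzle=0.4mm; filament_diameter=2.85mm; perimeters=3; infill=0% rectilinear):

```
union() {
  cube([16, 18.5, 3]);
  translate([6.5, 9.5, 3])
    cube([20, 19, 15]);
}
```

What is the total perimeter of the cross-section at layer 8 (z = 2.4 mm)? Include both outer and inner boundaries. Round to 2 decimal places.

69.00 mm

At z = 2.4 mm: the cube is present — its section is the full 16×18.5 rectangle (perimeter 69.00 mm); the cube at (6.5, 9.5) is not intersected at this z (z outside [3, 18]); Combining (union): only the 16×18.5 cube is present, so the union is just that shape — boundary = 69.00 mm. Overall, the cross-section is a single solid region. Total boundary length (outer) = 69.00 mm.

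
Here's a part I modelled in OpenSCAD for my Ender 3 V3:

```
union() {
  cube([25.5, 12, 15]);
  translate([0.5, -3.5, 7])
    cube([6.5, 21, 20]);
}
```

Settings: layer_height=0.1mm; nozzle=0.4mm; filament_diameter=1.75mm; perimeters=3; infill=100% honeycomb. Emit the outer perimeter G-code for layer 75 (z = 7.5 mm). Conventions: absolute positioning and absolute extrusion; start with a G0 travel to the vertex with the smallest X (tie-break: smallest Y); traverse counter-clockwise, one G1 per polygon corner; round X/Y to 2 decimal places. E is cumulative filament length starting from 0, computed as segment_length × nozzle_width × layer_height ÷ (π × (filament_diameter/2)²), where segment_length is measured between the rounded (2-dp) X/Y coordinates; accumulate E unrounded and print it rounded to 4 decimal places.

At z = 7.5 mm: the cube (footprint 25.5×12) is included at this height; the cube at (0.5, -3.5) (footprint 6.5×21) is included at this height; Merging all regions: the regions partially overlap (shared area 78.00 mm²), so overlapping operands fuse into one piece — 1 connected region. The outline is a single polygon with 12 vertices. Extrusion per mm of travel: 0.4 × 0.1 / (π × 0.875²) = 0.016630. Accumulating E over each segment gives final E = 1.5466.

G0 X0.00 Y0.00 Z7.50
G1 X0.50 Y0.00 E0.0083
G1 X0.50 Y-3.50 E0.0665
G1 X7.00 Y-3.50 E0.1746
G1 X7.00 Y0.00 E0.2328
G1 X25.50 Y0.00 E0.5405
G1 X25.50 Y12.00 E0.7400
G1 X7.00 Y12.00 E1.0477
G1 X7.00 Y17.50 E1.1392
G1 X0.50 Y17.50 E1.2473
G1 X0.50 Y12.00 E1.3387
G1 X0.00 Y12.00 E1.3470
G1 X0.00 Y0.00 E1.5466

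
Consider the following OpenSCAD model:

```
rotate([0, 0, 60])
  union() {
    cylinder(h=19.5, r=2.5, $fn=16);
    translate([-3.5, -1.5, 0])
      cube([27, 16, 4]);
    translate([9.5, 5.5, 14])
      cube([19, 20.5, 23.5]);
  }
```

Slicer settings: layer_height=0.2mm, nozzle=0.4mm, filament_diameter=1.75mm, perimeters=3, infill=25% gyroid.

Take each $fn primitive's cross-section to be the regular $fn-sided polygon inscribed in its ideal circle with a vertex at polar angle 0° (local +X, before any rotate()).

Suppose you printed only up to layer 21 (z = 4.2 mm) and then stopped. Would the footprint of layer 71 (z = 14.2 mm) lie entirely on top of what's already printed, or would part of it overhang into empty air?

Compare the two slices. At z = 4.2: the cylinder: section is a regular 16-gon, circumradius r=2.5 (area = (16/2)·2.500²·sin(360°/16) = 19.13 mm²); the cube at (-3.5, -1.5) is not intersected at this z (z outside [0, 4]); the cube at (9.5, 5.5) does not reach this height (z outside [14, 37.5]); Combining (union): only the r=2.5 cylinder is present, so the union is just that shape — area = 19.13 mm²; (whole slice rotated 60° about Z — lengths, areas and connectivity unchanged). At z = 14.2: the r=2.5 cylinder gives a regular 16-gon of circumradius 2.5 (constant along its height) (area = (16/2)·2.500²·sin(360°/16) = 19.13 mm²); the cube at (-3.5, -1.5) does not reach this height (z outside [0, 4]); the 19×20.5 cube at (9.5, 5.5) contributes its full rectangle (area 389.50 mm²); Combining (union): the 2 present regions are separate (no shared area or edge), so areas and boundary lengths simply add and each stays a separate island — area = 408.63 mm²; (whole slice rotated 60° about Z — lengths, areas and connectivity unchanged). Checking containment: at z = 14.2 the cross-section extends beyond the z = 4.2 cross-section by about 389.50 mm².

part overhangs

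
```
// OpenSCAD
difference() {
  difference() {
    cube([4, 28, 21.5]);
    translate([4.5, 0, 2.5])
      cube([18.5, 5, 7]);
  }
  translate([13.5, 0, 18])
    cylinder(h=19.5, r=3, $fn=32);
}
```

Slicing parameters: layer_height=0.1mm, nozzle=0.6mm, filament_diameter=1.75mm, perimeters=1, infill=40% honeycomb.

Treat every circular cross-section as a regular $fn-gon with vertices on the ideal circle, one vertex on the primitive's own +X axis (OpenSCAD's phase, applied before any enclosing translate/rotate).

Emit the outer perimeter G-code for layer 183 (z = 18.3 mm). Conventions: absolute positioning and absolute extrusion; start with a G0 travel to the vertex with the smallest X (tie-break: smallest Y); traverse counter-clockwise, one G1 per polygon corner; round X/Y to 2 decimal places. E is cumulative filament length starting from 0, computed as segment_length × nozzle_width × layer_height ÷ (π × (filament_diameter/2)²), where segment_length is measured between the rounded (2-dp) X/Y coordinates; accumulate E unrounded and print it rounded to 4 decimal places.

G0 X0.00 Y0.00 Z18.30
G1 X4.00 Y0.00 E0.0998
G1 X4.00 Y28.00 E0.7982
G1 X0.00 Y28.00 E0.8980
G1 X0.00 Y0.00 E1.5965

At z = 18.3 mm: the 4×28 cube contributes its full rectangle; the cube at (4.5, 0) is not intersected at this z (z outside [2.5, 9.5]); Taking the first minus the rest: none of the subtracted shapes is present at this height, so the 4×28 cube is unchanged — 1 connected region; the cylinder at (13.5, 0): section is a regular 32-gon, circumradius r=3; After the difference (first − rest): starting from the result so far, the r=3 cylinder at (13.5, 0) misses the remaining region (no effect) — 1 connected region. The outline is a single polygon with 4 vertices. Extrusion per mm of travel: 0.6 × 0.1 / (π × 0.875²) = 0.024945. Accumulating E over each segment gives final E = 1.5965.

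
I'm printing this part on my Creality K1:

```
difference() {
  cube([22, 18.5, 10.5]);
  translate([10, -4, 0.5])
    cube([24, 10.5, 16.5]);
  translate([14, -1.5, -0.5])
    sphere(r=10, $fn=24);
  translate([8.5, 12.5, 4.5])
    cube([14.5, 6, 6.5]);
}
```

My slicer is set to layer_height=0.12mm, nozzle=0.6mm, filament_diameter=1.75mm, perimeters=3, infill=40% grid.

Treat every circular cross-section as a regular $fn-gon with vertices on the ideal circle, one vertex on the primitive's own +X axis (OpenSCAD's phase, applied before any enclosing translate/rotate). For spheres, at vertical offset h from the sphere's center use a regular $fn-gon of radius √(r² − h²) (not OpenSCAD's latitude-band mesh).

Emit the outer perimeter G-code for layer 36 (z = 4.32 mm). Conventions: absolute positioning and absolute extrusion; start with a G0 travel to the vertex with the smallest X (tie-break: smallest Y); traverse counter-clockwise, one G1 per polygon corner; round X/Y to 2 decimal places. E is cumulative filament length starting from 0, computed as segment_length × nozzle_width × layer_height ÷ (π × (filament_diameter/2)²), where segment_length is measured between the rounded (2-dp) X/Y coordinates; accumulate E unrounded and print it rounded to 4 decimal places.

At z = 4.32 mm: the 22×18.5 cube contributes its full rectangle; the cube at (10, -4) is present — its section is the full 24×10.5 rectangle; the r=10 sphere at (14, -1.5) slices to a regular 24-gon of circumradius 8.762 (√(r²−h²) with h=4.82 from center); the cube at (8.5, 12.5) is absent (z outside [4.5, 11]); After the difference (first − rest): starting from the 22×18.5 cube, the 24×10.5 cube at (10, -4) partially overlaps it — only the 78.00 mm² overlap (of its 252.00 mm²) is removed, clipping the outline; the r=10 sphere at (14, -1.5) partially overlaps it — only the 22.34 mm² overlap (of its 238.43 mm²) is removed, clipping the outline — 1 connected region. The outline is a single polygon with 16 vertices. Extrusion per mm of travel: 0.6 × 0.12 / (π × 0.875²) = 0.029934. Accumulating E over each segment gives final E = 2.3487.

G0 X0.00 Y0.00 Z4.32
G1 X5.44 Y0.00 E0.1628
G1 X5.54 Y0.77 E0.1861
G1 X6.41 Y2.88 E0.2544
G1 X7.80 Y4.70 E0.3230
G1 X9.62 Y6.09 E0.3915
G1 X10.00 Y6.25 E0.4038
G1 X10.00 Y6.50 E0.4113
G1 X10.61 Y6.50 E0.4296
G1 X11.73 Y6.96 E0.4658
G1 X14.00 Y7.26 E0.5344
G1 X16.27 Y6.96 E0.6029
G1 X17.39 Y6.50 E0.6392
G1 X22.00 Y6.50 E0.7772
G1 X22.00 Y18.50 E1.1364
G1 X0.00 Y18.50 E1.7949
G1 X0.00 Y0.00 E2.3487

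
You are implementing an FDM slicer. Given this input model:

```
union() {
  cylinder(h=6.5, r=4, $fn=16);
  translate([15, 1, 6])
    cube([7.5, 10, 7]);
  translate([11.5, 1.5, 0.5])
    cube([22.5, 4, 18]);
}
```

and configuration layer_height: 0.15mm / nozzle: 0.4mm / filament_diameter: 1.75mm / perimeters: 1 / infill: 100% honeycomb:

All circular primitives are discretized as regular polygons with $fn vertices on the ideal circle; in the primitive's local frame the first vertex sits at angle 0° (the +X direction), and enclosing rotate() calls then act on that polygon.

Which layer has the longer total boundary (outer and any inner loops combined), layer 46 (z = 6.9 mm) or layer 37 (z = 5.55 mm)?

Layer 46 (z = 6.9): the cylinder does not reach this height (z outside [0, 6.5]); the cube at (15, 1) (footprint 7.5×10) is included at this height (perimeter 35.00 mm); the 22.5×4 cube at (11.5, 1.5) contributes its full rectangle (perimeter 53.00 mm); Combining (union): the regions partially overlap (shared area 30.00 mm²), so the edge portions inside another operand are dropped and the merged outline is re-measured after clipping — boundary = 65.00 mm. So its perimeter = 65.00 mm. Layer 37 (z = 5.55): the r=4 cylinder contributes a regular 16-gon of circumradius 4 (perimeter = 2·16·4.000·sin(180°/16) = 24.97 mm); the cube at (15, 1) is absent (z outside [6, 13]); the cube at (11.5, 1.5) is present — its section is the full 22.5×4 rectangle (perimeter 53.00 mm); Taking the union: the 2 present regions are separate (no shared area or edge), so areas and boundary lengths simply add and each stays a separate island — boundary = 77.97 mm. So its perimeter = 77.97 mm. Layer 37 is larger (77.97 vs 65.00 mm).

layer 37 (z = 5.55 mm)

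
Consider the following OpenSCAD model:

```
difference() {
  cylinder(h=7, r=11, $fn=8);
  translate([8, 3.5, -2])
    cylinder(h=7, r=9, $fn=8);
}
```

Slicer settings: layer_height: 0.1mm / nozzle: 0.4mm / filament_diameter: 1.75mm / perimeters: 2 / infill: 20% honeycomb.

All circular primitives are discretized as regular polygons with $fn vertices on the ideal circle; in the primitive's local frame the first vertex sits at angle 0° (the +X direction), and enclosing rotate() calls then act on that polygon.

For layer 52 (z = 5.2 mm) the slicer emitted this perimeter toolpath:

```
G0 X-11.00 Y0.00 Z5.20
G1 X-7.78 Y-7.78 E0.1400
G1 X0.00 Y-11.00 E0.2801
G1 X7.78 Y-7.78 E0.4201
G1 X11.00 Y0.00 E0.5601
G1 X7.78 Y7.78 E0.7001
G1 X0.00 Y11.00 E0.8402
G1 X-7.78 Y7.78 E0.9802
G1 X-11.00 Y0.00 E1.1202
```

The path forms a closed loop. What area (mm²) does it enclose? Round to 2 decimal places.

Apply the shoelace formula to the sequence of (X, Y) vertices; enclosed area = 342.32 mm².

342.32 mm²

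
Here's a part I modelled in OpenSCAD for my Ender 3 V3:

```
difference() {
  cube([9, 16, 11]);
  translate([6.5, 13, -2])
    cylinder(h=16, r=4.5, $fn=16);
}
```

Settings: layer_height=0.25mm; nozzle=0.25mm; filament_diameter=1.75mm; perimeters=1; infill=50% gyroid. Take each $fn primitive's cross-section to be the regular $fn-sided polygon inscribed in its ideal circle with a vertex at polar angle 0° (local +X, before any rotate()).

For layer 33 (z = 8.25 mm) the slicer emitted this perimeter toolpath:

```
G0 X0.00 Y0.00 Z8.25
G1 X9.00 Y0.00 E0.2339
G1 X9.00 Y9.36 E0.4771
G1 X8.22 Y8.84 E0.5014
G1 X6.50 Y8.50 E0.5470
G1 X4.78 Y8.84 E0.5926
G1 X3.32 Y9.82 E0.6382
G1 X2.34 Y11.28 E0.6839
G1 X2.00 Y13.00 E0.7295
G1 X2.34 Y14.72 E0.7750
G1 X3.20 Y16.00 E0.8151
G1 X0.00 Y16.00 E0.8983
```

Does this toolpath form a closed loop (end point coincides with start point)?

no

Start point (G0): (0.00, 0.00). End point (last G1): the path does not return to the start — open.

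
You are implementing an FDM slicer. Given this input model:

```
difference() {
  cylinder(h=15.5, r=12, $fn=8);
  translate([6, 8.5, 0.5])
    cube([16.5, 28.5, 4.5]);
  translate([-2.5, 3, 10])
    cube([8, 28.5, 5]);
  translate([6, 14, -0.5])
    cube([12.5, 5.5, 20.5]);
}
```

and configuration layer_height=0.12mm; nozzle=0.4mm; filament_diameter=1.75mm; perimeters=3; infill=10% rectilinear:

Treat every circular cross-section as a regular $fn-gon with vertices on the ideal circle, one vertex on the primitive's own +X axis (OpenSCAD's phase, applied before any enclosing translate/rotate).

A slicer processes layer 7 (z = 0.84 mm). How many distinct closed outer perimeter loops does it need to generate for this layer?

1

At z = 0.84 mm: the r=12 cylinder contributes a regular 8-gon of circumradius 12; the cube at (6, 8.5) (footprint 16.5×28.5) is included at this height; the cube at (-2.5, 3) is absent (z outside [10, 15]); the cube at (6, 14) (footprint 12.5×5.5) is included at this height; After the difference (first − rest): starting from the r=12 cylinder, the 16.5×28.5 cube at (6, 8.5) partially overlaps it — only the 1.24 mm² overlap (of its 470.25 mm²) is removed, clipping the outline; the 12.5×5.5 cube at (6, 14) misses the remaining region (no effect) — 1 connected region. The result has 1 disconnected region.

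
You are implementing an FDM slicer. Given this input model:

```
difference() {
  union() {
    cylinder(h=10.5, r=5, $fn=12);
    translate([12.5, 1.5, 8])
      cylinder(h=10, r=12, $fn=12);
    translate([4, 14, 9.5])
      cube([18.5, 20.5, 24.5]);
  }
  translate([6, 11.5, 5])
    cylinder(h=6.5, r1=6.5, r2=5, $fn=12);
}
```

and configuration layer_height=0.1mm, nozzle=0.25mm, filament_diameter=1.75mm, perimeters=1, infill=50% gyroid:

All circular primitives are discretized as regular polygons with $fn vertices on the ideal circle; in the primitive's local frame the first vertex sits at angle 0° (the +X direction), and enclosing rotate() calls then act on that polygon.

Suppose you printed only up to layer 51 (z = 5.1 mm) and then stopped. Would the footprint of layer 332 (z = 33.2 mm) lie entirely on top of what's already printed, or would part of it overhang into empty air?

Compare the two slices. At z = 5.1: the r=5 cylinder contributes a regular 12-gon of circumradius 5 (area = (12/2)·5.000²·sin(360°/12) = 75.00 mm²); the cylinder at (12.5, 1.5) does not reach this height (z outside [8, 18]); the cube at (4, 14) is absent (z outside [9.5, 34]); Merging all regions: only the r=5 cylinder is present, so the union is just that shape — area = 75.00 mm²; the cone at (6, 11.5) (r1=6.5→r2=5) has section circumradius 6.477 here — a regular 12-gon (area = (12/2)·6.477²·sin(360°/12) = 125.85 mm²); After the difference (first − rest): starting from the result so far (75.00 mm²), the cone at (6, 11.5) misses the remaining region (no effect) — area = 75.00 mm². At z = 33.2: the cylinder does not reach this height (z outside [0, 10.5]); the cylinder at (12.5, 1.5) is absent (z outside [8, 18]); the cube at (4, 14) (footprint 18.5×20.5) is included at this height (area 379.25 mm²); Combining (union): only the 18.5×20.5 cube at (4, 14) is present, so the union is just that shape — area = 379.25 mm²; the cone at (6, 11.5) is absent (z outside [5, 11.5]); Subtracting the remaining from the first: none of the subtracted shapes is present at this height, so the result so far is unchanged — area = 379.25 mm². Checking containment: at z = 33.2 the cross-section extends beyond the z = 5.1 cross-section by about 379.25 mm².

part overhangs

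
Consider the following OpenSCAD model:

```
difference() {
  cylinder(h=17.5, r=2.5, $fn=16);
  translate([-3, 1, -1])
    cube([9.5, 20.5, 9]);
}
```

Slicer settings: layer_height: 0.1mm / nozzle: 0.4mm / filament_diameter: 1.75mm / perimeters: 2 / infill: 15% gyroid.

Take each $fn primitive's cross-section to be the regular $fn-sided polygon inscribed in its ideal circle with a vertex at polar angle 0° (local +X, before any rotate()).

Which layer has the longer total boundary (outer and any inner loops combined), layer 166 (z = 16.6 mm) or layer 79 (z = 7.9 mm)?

layer 166 (z = 16.6 mm)

Layer 166 (z = 16.6): the r=2.5 cylinder contributes a regular 16-gon of circumradius 2.5 (perimeter = 2·16·2.500·sin(180°/16) = 15.61 mm); the cube at (-3, 1) is not intersected at this z (z outside [-1, 8]); After the difference (first − rest): none of the subtracted shapes is present at this height, so the r=2.5 cylinder is unchanged — boundary = 15.61 mm. So its perimeter = 15.61 mm. Layer 79 (z = 7.9): the cylinder: section is a regular 16-gon, circumradius r=2.5 (perimeter = 2·16·2.500·sin(180°/16) = 15.61 mm); the cube at (-3, 1) (footprint 9.5×20.5) is included at this height (perimeter 60.00 mm); Taking the first minus the rest: starting from the r=2.5 cylinder, the 9.5×20.5 cube at (-3, 1) partially overlaps it — only the 4.77 mm² overlap (of its 194.75 mm²) is removed, clipping the outline — boundary = 14.42 mm. So its perimeter = 14.42 mm. Layer 166 is larger (15.61 vs 14.42 mm).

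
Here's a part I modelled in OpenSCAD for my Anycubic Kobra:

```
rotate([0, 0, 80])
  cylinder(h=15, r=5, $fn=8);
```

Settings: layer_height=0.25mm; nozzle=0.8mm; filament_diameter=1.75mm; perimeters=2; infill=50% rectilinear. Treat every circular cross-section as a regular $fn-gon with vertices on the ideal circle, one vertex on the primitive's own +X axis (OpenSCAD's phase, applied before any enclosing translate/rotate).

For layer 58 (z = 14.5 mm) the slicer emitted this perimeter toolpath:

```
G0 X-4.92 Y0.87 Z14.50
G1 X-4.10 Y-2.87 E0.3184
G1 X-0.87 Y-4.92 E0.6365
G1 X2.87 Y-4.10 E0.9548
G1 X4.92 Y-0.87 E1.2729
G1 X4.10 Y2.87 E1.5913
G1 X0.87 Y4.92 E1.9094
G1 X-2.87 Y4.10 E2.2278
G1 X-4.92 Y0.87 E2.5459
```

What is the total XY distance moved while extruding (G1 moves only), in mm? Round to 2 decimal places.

Sum the Euclidean lengths of each G1 segment: total = 30.62 mm.

30.62 mm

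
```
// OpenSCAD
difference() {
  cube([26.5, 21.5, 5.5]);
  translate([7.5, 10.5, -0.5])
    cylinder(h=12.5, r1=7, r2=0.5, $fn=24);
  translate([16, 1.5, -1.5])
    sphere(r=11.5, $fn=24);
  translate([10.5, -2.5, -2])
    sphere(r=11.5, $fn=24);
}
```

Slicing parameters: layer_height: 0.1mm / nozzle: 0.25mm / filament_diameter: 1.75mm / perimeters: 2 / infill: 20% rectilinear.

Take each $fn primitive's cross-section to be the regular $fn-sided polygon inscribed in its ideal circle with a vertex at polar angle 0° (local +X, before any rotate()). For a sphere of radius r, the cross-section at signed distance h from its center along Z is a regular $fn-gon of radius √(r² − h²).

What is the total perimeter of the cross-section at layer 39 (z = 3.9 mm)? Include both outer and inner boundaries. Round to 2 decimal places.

120.49 mm

At z = 3.9 mm: the 26.5×21.5 cube contributes its full rectangle (perimeter 96.00 mm); the cone at (7.5, 10.5) (r1=7→r2=0.5) has section circumradius 4.712 here — a regular 24-gon (perimeter = 2·24·4.712·sin(180°/24) = 29.52 mm); the sphere at (16, 1.5): section is a regular 24-gon, circumradius = √(r²−h²) = √(11.5²−5.4²) = 10.153 (perimeter = 2·24·10.153·sin(180°/24) = 63.61 mm); the r=11.5 sphere at (10.5, -2.5) contributes a regular 24-gon of circumradius √(11.5²−5.9²) = 9.871 (perimeter = 2·24·9.871·sin(180°/24) = 61.85 mm); After the difference (first − rest): starting from the 26.5×21.5 cube, the cone at (7.5, 10.5) lies wholly inside it (removes its full 68.96 mm² and its 29.52 mm outline becomes a hole wall); the r=11.5 sphere at (16, 1.5) partially overlaps it — only the 178.22 mm² overlap (of its 320.18 mm²) is removed, clipping the outline; the r=11.5 sphere at (10.5, -2.5) partially overlaps it — only the 21.07 mm² overlap (of its 302.63 mm²) is removed, clipping the outline — boundary = 120.49 mm. Overall, the cross-section is a single solid region. Total boundary length (outer) = 120.49 mm.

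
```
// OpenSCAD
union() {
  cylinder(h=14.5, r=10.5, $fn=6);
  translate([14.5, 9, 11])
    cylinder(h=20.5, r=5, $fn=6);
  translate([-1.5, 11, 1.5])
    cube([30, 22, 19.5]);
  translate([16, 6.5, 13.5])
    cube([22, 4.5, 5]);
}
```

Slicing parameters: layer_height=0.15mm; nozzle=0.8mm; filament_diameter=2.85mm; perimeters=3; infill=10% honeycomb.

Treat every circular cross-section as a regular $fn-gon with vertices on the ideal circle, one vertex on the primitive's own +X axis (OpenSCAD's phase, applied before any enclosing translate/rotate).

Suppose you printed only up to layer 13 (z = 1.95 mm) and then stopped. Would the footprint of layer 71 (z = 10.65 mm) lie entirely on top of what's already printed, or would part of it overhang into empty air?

entirely on top

Compare the two slices. At z = 1.95: the r=10.5 cylinder contributes a regular 6-gon of circumradius 10.5 (area = (6/2)·10.500²·sin(360°/6) = 286.44 mm²); the cylinder at (14.5, 9) is not intersected at this z (z outside [11, 31.5]); the cube at (-1.5, 11) is present — its section is the full 30×22 rectangle (area 660.00 mm²); the cube at (16, 6.5) does not reach this height (z outside [13.5, 18.5]); Merging all regions: the 2 present regions are separate (no shared area or edge), so areas and boundary lengths simply add and each stays a separate island — area = 946.44 mm². At z = 10.65: the r=10.5 cylinder contributes a regular 6-gon of circumradius 10.5 (area = (6/2)·10.500²·sin(360°/6) = 286.44 mm²); the cylinder at (14.5, 9) does not reach this height (z outside [11, 31.5]); the cube at (-1.5, 11) is present — its section is the full 30×22 rectangle (area 660.00 mm²); the cube at (16, 6.5) is not intersected at this z (z outside [13.5, 18.5]); Combining (union): the 2 present regions are separate (no shared area or edge), so areas and boundary lengths simply add and each stays a separate island — area = 946.44 mm². Checking containment: the cross-section at z = 10.65 is a subset of the cross-section at z = 1.95.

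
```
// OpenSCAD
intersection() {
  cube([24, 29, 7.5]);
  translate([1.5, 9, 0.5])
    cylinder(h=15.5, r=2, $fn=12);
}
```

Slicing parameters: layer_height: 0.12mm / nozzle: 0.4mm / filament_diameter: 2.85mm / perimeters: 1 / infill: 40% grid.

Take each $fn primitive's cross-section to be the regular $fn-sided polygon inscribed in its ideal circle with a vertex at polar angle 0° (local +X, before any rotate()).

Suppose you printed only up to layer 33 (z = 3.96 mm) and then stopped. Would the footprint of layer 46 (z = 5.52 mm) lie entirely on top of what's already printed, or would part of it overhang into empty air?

Compare the two slices. At z = 3.96: the cube is present — its section is the full 24×29 rectangle (area 696.00 mm²); the r=2 cylinder at (1.5, 9) contributes a regular 12-gon of circumradius 2 (area = (12/2)·2.000²·sin(360°/12) = 12.00 mm²); After intersecting: the r=2 cylinder at (1.5, 9) partially overlaps the 24×29 cube; clipping to the common part keeps 11.21 mm² — area = 11.21 mm². At z = 5.52: the cube (footprint 24×29) is included at this height (area 696.00 mm²); the r=2 cylinder at (1.5, 9) gives a regular 12-gon of circumradius 2 (constant along its height) (area = (12/2)·2.000²·sin(360°/12) = 12.00 mm²); After intersecting: the r=2 cylinder at (1.5, 9) partially overlaps the 24×29 cube; clipping to the common part keeps 11.21 mm² — area = 11.21 mm². Checking containment: the cross-section at z = 5.52 is a subset of the cross-section at z = 3.96.

entirely on top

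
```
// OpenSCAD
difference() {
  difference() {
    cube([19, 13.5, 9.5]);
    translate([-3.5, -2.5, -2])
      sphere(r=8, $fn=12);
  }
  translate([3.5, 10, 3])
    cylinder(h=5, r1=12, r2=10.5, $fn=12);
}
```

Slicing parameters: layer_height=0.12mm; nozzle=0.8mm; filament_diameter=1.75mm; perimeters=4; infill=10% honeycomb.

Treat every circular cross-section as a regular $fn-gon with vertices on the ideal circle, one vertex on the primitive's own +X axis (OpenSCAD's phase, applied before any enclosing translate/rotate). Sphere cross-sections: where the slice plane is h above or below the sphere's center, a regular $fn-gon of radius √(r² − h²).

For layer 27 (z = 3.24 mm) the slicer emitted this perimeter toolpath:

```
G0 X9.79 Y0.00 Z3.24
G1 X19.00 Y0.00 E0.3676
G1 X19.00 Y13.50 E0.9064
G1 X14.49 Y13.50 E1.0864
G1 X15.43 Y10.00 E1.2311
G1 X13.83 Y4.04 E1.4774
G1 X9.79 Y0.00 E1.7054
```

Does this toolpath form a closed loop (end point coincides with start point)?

Start point (G0): (9.79, 0.00). End point (last G1): the path returns to the start — closed.

yes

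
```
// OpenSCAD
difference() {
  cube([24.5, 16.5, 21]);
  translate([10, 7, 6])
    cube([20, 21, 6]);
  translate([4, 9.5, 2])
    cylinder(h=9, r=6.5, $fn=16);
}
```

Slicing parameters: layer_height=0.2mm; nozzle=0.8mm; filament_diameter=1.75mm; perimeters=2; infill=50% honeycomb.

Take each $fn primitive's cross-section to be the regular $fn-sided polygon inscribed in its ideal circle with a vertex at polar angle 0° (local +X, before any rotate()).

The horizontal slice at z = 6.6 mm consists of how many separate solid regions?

2

At z = 6.6 mm: the 24.5×16.5 cube contributes its full rectangle; the cube at (10, 7) is present — its section is the full 20×21 rectangle; the r=6.5 cylinder at (4, 9.5) gives a regular 16-gon of circumradius 6.5 (constant along its height); Subtracting the remaining from the first: starting from the 24.5×16.5 cube, the 20×21 cube at (10, 7) partially overlaps it — only the 137.75 mm² overlap (of its 420.00 mm²) is removed, clipping the outline; the r=6.5 cylinder at (4, 9.5) partially overlaps it — only the 111.16 mm² overlap (of its 129.35 mm²) is removed, clipping the outline — 2 connected regions. The result has 2 disconnected regions.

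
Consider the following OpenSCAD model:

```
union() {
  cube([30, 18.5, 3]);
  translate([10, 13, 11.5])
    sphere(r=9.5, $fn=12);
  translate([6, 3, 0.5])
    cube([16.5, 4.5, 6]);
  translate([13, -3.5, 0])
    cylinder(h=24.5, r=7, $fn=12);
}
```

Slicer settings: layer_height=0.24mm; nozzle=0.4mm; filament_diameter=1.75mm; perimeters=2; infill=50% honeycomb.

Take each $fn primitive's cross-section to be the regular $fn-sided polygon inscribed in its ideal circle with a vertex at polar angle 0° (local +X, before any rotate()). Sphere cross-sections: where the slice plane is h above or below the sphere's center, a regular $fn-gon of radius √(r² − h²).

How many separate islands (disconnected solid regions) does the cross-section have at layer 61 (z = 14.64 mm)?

At z = 14.64 mm: the cube is absent (z outside [0, 3]); the r=9.5 sphere at (10, 13) slices to a regular 12-gon of circumradius 8.966 (√(r²−h²) with h=3.14 from center); the cube at (6, 3) does not reach this height (z outside [0.5, 6.5]); the cylinder at (13, -3.5): section is a regular 12-gon, circumradius r=7; Combining (union): the 2 present regions are separate (no shared area or edge), so areas and boundary lengths simply add and each stays a separate island — 2 connected regions. Overall, the cross-section has 2 separate islands. Island count = 2.

2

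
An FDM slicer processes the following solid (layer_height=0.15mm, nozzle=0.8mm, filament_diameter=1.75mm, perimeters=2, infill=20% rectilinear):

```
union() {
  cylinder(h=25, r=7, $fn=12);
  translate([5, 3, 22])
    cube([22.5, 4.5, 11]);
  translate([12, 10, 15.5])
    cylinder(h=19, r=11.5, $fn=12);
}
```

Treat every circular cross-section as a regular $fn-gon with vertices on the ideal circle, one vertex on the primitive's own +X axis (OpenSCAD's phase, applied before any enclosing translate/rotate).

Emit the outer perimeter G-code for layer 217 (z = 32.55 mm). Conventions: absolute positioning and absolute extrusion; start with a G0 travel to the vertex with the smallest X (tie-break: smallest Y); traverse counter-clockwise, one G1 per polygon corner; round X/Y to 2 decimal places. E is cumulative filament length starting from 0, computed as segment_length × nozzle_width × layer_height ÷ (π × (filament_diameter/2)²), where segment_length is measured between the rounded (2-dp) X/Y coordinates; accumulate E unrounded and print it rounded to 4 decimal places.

At z = 32.55 mm: the cylinder is absent (z outside [0, 25]); the 22.5×4.5 cube at (5, 3) contributes its full rectangle; the cylinder at (12, 10): section is a regular 12-gon, circumradius r=11.5; Merging all regions: the regions partially overlap (shared area 76.95 mm²), so overlapping operands fuse into one piece — 1 connected region. The outline is a single polygon with 15 vertices. Extrusion per mm of travel: 0.8 × 0.15 / (π × 0.875²) = 0.049890. Accumulating E over each segment gives final E = 4.1042.

G0 X0.50 Y10.00 Z32.55
G1 X2.04 Y4.25 E0.2970
G1 X6.25 Y0.04 E0.5940
G1 X12.00 Y-1.50 E0.8910
G1 X17.75 Y0.04 E1.1880
G1 X20.71 Y3.00 E1.3968
G1 X27.50 Y3.00 E1.7356
G1 X27.50 Y7.50 E1.9601
G1 X22.83 Y7.50 E2.1931
G1 X23.50 Y10.00 E2.3222
G1 X21.96 Y15.75 E2.6192
G1 X17.75 Y19.96 E2.9162
G1 X12.00 Y21.50 E3.2132
G1 X6.25 Y19.96 E3.5102
G1 X2.04 Y15.75 E3.8072
G1 X0.50 Y10.00 E4.1042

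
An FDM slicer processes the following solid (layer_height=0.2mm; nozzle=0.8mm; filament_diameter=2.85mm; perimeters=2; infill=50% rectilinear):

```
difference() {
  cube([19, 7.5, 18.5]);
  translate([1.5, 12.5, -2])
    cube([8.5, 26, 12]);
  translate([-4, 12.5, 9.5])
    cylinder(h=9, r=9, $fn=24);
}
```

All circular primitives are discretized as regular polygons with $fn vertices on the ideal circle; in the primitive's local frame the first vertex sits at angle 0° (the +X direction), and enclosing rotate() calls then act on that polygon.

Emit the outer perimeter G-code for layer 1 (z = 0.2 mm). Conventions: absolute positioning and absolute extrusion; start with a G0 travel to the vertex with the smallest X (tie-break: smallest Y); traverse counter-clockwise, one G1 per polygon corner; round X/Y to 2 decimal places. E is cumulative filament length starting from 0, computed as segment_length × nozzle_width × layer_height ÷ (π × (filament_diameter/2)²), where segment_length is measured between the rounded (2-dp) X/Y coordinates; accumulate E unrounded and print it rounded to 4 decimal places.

G0 X0.00 Y0.00 Z0.20
G1 X19.00 Y0.00 E0.4765
G1 X19.00 Y7.50 E0.6646
G1 X0.00 Y7.50 E1.1412
G1 X0.00 Y0.00 E1.3293

At z = 0.2 mm: the cube is present — its section is the full 19×7.5 rectangle; the 8.5×26 cube at (1.5, 12.5) contributes its full rectangle; the cylinder at (-4, 12.5) is not intersected at this z (z outside [9.5, 18.5]); Taking the first minus the rest: starting from the 19×7.5 cube, the 8.5×26 cube at (1.5, 12.5) misses the remaining region (no effect) — 1 connected region. The outline is a single polygon with 4 vertices. Extrusion per mm of travel: 0.8 × 0.2 / (π × 1.425²) = 0.025081. Accumulating E over each segment gives final E = 1.3293.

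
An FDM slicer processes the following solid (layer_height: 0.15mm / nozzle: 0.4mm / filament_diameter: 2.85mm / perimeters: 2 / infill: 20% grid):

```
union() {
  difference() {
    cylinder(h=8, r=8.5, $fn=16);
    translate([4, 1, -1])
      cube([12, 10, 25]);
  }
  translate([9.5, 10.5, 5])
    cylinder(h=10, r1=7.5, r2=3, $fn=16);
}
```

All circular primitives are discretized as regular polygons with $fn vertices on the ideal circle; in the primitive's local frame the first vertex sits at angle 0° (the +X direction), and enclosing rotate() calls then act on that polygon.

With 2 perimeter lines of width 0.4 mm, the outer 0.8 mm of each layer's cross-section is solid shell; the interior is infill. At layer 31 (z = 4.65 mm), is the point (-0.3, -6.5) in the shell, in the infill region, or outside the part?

infill

At z = 4.65 mm: the r=8.5 cylinder contributes a regular 16-gon of circumradius 8.5; the cube at (4, 1) (footprint 12×10) is included at this height; Taking the first minus the rest: starting from the r=8.5 cylinder, the 12×10 cube at (4, 1) partially overlaps it — only the 18.62 mm² overlap (of its 120.00 mm²) is removed, clipping the outline — 1 connected region; the cone at (9.5, 10.5) does not reach this height (z outside [5, 15]); Taking the union: only that combined region is present, so the union is just that shape — 1 connected region. Overall, the cross-section is a single solid region. The nearest boundary edge runs (-0.00, -8.50)→(-3.25, -7.85); distance from the point to it = 1.90 mm. The point is inside the cross-section and 1.90 mm from the nearest boundary — more than the 0.8 mm shell width (2 × 0.4), so it's in the infill interior.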